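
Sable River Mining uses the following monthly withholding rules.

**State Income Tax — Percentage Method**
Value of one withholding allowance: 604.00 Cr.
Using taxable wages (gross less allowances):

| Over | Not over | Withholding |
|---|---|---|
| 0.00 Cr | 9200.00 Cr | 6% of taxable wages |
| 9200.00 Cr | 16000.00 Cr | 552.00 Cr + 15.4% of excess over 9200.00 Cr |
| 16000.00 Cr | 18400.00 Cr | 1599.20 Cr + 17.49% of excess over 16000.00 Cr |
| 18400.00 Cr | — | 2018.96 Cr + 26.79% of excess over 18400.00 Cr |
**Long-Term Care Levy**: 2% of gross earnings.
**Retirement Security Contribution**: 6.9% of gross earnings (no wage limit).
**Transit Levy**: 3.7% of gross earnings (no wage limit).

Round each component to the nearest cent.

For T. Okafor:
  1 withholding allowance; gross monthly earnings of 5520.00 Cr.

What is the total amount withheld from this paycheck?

State Income Tax: taxable = 5520.00 Cr − 1×604.00 Cr = 4916.00 Cr
  6% × 4916.00 Cr = 294.96 Cr
Long-Term Care Levy: 2% × 5520.00 Cr = 110.40 Cr
Retirement Security Contribution: 6.9% × 5520.00 Cr = 380.88 Cr
Transit Levy: 3.7% × 5520.00 Cr = 204.24 Cr
Total: 294.96 Cr + 110.40 Cr + 380.88 Cr + 204.24 Cr = 990.48 Cr

990.48 Cr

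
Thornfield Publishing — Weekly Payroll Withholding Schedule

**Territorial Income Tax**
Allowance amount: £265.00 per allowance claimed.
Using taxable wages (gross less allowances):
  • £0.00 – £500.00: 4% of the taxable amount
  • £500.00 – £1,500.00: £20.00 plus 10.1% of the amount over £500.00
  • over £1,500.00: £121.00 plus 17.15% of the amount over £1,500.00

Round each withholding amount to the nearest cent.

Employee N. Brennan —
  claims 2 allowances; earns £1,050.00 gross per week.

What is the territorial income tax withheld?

£22.02

Territorial Income Tax: taxable = £1,050.00 − 2×£265.00 = £520.00
  £20.00 + 10.1% × (£520.00 − £500.00) = £20.00 + 10.1% × £20.00 = £22.02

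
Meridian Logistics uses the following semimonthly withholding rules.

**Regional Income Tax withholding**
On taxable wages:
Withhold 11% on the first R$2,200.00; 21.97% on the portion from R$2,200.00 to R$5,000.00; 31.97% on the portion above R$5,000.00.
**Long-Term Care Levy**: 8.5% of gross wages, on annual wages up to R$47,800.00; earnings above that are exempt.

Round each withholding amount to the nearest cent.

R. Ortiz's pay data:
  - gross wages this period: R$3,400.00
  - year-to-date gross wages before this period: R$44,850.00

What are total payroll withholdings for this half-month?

Regional Income Tax: taxable = R$3,400.00
  R$242.00 + 21.97% × (R$3,400.00 − R$2,200.00) = R$242.00 + 21.97% × R$1,200.00 = R$505.64
Long-Term Care Levy: cap R$47,800.00 − YTD R$44,850.00 = R$2,950.00 subject; 8.5% × R$2,950.00 = R$250.75
Total: R$505.64 + R$250.75 = R$756.39

R$756.39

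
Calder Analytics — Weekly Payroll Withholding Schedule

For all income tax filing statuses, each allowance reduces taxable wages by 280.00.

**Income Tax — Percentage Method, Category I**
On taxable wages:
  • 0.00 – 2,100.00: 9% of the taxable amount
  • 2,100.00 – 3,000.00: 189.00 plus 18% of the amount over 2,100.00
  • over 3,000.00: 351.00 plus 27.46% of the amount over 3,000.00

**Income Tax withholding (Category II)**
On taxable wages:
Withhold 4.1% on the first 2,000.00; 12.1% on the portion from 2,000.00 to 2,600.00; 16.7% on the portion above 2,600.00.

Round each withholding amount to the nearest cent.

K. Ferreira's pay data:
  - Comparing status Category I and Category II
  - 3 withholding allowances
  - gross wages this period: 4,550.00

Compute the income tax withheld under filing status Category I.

545.97

Income Tax (Category I): taxable = 4,550.00 − 3×280.00 = 3,710.00
  351.00 + 27.46% × (3,710.00 − 3,000.00) = 351.00 + 27.46% × 710.00 = 545.97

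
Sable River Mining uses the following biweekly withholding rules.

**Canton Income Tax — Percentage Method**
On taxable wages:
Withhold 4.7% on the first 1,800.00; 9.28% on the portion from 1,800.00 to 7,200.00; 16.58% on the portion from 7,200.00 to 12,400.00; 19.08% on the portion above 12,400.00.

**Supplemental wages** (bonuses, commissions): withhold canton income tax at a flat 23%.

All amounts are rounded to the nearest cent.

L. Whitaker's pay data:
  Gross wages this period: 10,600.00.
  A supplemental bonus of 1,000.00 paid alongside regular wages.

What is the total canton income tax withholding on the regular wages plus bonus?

1,379.44

Canton Income Tax: taxable = 10,600.00
  585.72 + 16.58% × (10,600.00 − 7,200.00) = 585.72 + 16.58% × 3,400.00 = 1,149.44
Supplemental (23% flat on bonus): 23% × 1,000.00 = 230.00
Total canton income tax: 1,149.44 + 230.00 = 1,379.44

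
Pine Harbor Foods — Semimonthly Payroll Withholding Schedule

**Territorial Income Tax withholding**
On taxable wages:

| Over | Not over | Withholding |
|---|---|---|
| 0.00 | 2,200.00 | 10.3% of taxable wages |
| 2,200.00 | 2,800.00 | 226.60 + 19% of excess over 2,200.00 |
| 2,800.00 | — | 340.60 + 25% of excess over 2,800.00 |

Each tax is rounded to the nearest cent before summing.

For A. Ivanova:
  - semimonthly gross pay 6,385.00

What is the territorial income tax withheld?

1,236.85

Territorial Income Tax: taxable = 6,385.00
  340.60 + 25% × (6,385.00 − 2,800.00) = 340.60 + 25% × 3,585.00 = 1,236.85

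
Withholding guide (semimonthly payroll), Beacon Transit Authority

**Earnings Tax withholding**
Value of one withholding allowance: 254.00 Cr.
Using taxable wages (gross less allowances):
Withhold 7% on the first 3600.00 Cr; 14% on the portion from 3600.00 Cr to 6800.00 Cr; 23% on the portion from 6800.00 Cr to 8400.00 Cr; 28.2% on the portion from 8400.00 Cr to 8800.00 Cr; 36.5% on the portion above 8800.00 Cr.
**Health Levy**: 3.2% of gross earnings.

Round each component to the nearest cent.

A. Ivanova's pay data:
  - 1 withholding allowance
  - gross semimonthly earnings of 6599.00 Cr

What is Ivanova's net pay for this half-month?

5751.53 Cr

Earnings Tax: taxable = 6599.00 Cr − 1×254.00 Cr = 6345.00 Cr
  252.00 Cr + 14% × (6345.00 Cr − 3600.00 Cr) = 252.00 Cr + 14% × 2745.00 Cr = 636.30 Cr
Health Levy: 3.2% × 6599.00 Cr = 211.17 Cr
Total withheld: 636.30 Cr + 211.17 Cr = 847.47 Cr
Net pay: 6599.00 Cr − 847.47 Cr = 5751.53 Cr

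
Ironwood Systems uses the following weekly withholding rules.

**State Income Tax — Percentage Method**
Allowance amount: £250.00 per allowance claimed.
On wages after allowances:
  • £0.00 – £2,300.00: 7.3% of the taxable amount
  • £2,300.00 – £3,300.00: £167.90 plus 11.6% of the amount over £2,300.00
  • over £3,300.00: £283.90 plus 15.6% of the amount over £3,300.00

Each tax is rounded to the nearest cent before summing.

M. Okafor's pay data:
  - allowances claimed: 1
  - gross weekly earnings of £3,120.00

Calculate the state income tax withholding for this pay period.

State Income Tax: taxable = £3,120.00 − 1×£250.00 = £2,870.00
  £167.90 + 11.6% × (£2,870.00 − £2,300.00) = £167.90 + 11.6% × £570.00 = £234.02

£234.02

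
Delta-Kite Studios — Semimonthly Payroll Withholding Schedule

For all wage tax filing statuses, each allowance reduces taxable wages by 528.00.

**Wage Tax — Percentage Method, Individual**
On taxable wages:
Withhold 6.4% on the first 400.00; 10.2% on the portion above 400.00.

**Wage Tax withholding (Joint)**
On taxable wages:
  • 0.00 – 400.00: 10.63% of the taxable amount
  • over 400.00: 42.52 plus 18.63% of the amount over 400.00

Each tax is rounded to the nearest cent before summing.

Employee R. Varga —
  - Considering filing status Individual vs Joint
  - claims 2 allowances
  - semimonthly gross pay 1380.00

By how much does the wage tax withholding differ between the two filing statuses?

13.70

Wage Tax (Individual): taxable = 1380.00 − 2×528.00 = 324.00
  6.4% × 324.00 = 20.74
Wage Tax (Joint): taxable = 1380.00 − 2×528.00 = 324.00
  10.63% × 324.00 = 34.44
Difference: |20.74 − 34.44| = 13.70 (higher under Joint)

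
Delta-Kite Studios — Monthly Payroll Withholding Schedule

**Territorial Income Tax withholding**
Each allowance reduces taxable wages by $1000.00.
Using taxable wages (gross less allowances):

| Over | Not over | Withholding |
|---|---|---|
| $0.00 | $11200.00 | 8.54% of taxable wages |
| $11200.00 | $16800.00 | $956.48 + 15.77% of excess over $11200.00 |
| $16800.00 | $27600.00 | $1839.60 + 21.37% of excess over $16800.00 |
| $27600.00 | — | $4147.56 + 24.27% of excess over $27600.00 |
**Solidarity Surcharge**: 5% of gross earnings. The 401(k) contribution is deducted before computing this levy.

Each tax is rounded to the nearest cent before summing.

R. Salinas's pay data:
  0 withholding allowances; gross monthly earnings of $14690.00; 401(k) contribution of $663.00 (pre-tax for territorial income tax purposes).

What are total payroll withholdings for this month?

Territorial Income Tax: taxable = $14690.00 − $663.00 = $14027.00
  $956.48 + 15.77% × ($14027.00 − $11200.00) = $956.48 + 15.77% × $2827.00 = $1402.30
Solidarity Surcharge: 5% × $14027.00 = $701.35
Total: $1402.30 + $701.35 = $2103.65

$2103.65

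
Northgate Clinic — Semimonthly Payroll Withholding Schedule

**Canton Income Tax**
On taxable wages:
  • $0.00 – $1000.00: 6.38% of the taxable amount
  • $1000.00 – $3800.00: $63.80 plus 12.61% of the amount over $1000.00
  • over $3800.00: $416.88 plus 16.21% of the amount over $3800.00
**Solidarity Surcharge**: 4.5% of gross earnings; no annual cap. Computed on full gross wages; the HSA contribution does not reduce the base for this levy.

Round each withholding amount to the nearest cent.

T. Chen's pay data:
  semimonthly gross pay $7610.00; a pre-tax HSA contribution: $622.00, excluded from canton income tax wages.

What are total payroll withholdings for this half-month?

$1276.10

Canton Income Tax: taxable = $7610.00 − $622.00 = $6988.00
  $416.88 + 16.21% × ($6988.00 − $3800.00) = $416.88 + 16.21% × $3188.00 = $933.65
Solidarity Surcharge: 4.5% × $7610.00 = $342.45
Total: $933.65 + $342.45 = $1276.10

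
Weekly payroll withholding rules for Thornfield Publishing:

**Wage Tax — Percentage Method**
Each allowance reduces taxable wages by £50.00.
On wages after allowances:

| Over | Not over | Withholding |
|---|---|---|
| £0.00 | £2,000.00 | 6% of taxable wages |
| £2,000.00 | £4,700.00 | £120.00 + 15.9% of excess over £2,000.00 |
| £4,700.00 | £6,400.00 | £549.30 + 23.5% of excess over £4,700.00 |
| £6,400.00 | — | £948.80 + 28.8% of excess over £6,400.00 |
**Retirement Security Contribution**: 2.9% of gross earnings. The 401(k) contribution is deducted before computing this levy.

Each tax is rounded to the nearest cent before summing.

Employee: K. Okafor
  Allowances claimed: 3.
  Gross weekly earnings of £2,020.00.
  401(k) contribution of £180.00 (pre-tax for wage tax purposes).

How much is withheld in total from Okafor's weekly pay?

£154.76

Wage Tax: taxable = £2,020.00 − £180.00 − 3×£50.00 = £1,690.00
  6% × £1,690.00 = £101.40
Retirement Security Contribution: 2.9% × £1,840.00 = £53.36
Total: £101.40 + £53.36 = £154.76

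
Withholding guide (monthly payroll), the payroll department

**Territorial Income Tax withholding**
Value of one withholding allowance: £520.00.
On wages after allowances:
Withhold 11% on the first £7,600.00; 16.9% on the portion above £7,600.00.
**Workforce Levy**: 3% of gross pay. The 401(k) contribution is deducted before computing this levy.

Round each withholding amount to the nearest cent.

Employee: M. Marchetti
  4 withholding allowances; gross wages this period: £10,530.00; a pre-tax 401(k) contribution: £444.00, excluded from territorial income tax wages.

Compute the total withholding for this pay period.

£1,207.19

Territorial Income Tax: taxable = £10,530.00 − £444.00 − 4×£520.00 = £8,006.00
  £836.00 + 16.9% × (£8,006.00 − £7,600.00) = £836.00 + 16.9% × £406.00 = £904.61
Workforce Levy: 3% × £10,086.00 = £302.58
Total: £904.61 + £302.58 = £1,207.19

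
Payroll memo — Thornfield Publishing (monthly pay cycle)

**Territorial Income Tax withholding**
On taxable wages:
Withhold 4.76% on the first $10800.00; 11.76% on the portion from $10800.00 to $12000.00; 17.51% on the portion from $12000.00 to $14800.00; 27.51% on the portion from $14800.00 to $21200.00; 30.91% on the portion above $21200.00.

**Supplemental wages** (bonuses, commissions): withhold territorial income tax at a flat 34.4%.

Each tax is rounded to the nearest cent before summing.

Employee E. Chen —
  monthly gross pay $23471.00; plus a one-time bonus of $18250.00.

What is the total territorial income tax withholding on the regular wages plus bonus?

$9886.09

Territorial Income Tax: taxable = $23471.00
  $2906.12 + 30.91% × ($23471.00 − $21200.00) = $2906.12 + 30.91% × $2271.00 = $3608.09
Supplemental (34.4% flat on bonus): 34.4% × $18250.00 = $6278.00
Total territorial income tax: $3608.09 + $6278.00 = $9886.09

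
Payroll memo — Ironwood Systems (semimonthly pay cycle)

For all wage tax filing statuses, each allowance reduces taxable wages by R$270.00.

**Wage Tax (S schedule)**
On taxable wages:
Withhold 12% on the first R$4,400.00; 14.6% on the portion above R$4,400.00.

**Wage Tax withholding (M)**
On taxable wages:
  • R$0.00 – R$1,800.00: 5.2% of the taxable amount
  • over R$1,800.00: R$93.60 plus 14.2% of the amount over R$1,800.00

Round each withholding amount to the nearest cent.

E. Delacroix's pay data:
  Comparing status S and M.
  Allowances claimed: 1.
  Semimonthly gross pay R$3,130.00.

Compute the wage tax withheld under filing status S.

Wage Tax (S): taxable = R$3,130.00 − 1×R$270.00 = R$2,860.00
  12% × R$2,860.00 = R$343.20

R$343.20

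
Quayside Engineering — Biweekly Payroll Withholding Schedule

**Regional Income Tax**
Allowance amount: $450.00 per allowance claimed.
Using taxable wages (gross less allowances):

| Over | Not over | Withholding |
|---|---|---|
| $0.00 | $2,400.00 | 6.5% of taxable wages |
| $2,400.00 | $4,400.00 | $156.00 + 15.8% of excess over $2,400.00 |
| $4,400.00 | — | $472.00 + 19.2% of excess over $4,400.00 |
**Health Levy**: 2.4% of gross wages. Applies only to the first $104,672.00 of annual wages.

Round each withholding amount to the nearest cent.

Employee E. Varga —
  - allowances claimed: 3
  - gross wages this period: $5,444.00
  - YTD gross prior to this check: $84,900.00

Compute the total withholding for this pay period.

$554.31

Regional Income Tax: taxable = $5,444.00 − 3×$450.00 = $4,094.00
  $156.00 + 15.8% × ($4,094.00 − $2,400.00) = $156.00 + 15.8% × $1,694.00 = $423.65
Health Levy: 2.4% × $5,444.00 = $130.66
Total: $423.65 + $130.66 = $554.31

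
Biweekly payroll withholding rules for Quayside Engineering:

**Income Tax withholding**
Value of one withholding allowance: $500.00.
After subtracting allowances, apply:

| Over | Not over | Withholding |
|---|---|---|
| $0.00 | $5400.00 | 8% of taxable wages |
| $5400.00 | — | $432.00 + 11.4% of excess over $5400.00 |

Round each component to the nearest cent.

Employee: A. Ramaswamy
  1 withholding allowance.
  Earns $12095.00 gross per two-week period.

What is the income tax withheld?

$1138.23

Income Tax: taxable = $12095.00 − 1×$500.00 = $11595.00
  $432.00 + 11.4% × ($11595.00 − $5400.00) = $432.00 + 11.4% × $6195.00 = $1138.23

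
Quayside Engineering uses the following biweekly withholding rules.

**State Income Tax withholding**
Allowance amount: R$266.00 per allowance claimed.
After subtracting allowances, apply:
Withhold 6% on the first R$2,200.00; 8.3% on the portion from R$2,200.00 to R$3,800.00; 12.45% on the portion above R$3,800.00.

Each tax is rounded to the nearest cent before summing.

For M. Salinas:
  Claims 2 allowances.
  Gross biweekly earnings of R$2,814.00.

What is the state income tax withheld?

R$138.81

State Income Tax: taxable = R$2,814.00 − 2×R$266.00 = R$2,282.00
  R$132.00 + 8.3% × (R$2,282.00 − R$2,200.00) = R$132.00 + 8.3% × R$82.00 = R$138.81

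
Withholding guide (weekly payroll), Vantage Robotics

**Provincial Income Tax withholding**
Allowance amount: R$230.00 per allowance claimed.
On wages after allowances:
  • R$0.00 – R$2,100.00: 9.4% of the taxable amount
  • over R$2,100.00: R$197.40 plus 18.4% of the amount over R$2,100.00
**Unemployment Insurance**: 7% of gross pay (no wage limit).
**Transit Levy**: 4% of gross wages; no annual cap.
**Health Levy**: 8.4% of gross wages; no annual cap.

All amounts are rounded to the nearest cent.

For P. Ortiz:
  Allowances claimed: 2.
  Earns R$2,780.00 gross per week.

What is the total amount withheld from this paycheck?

Provincial Income Tax: taxable = R$2,780.00 − 2×R$230.00 = R$2,320.00
  R$197.40 + 18.4% × (R$2,320.00 − R$2,100.00) = R$197.40 + 18.4% × R$220.00 = R$237.88
Unemployment Insurance: 7% × R$2,780.00 = R$194.60
Transit Levy: 4% × R$2,780.00 = R$111.20
Health Levy: 8.4% × R$2,780.00 = R$233.52
Total: R$237.88 + R$194.60 + R$111.20 + R$233.52 = R$777.20

R$777.20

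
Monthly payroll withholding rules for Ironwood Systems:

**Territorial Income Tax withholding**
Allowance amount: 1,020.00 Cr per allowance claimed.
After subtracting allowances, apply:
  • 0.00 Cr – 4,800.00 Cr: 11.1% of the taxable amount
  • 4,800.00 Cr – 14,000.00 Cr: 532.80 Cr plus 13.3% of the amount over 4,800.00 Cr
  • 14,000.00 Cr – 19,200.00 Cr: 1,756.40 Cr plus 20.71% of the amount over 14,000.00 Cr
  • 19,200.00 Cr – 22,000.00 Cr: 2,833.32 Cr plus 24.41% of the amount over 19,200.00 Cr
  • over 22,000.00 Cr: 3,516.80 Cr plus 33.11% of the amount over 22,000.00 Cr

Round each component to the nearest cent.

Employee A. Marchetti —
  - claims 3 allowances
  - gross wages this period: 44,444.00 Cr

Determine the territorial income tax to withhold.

9,934.84 Cr

Territorial Income Tax: taxable = 44,444.00 Cr − 3×1,020.00 Cr = 41,384.00 Cr
  3,516.80 Cr + 33.11% × (41,384.00 Cr − 22,000.00 Cr) = 3,516.80 Cr + 33.11% × 19,384.00 Cr = 9,934.84 Cr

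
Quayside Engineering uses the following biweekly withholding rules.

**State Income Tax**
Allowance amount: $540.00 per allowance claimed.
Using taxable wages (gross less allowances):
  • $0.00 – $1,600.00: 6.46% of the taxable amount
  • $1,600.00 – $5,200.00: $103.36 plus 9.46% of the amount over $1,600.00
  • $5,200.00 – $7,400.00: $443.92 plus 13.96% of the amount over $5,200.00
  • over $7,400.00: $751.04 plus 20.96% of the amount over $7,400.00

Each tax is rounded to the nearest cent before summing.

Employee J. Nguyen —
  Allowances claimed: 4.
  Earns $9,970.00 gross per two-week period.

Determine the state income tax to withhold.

State Income Tax: taxable = $9,970.00 − 4×$540.00 = $7,810.00
  $751.04 + 20.96% × ($7,810.00 − $7,400.00) = $751.04 + 20.96% × $410.00 = $836.98

$836.98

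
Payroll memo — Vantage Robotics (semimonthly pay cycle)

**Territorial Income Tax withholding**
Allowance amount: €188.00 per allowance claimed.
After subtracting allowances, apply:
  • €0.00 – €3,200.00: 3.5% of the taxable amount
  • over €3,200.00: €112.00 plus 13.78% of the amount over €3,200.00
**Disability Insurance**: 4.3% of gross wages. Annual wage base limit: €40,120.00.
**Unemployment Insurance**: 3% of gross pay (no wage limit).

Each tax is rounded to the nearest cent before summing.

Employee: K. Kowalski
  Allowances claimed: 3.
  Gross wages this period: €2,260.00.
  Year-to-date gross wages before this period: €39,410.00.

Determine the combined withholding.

€157.69

Territorial Income Tax: taxable = €2,260.00 − 3×€188.00 = €1,696.00
  3.5% × €1,696.00 = €59.36
Disability Insurance: cap €40,120.00 − YTD €39,410.00 = €710.00 subject; 4.3% × €710.00 = €30.53
Unemployment Insurance: 3% × €2,260.00 = €67.80
Total: €59.36 + €30.53 + €67.80 = €157.69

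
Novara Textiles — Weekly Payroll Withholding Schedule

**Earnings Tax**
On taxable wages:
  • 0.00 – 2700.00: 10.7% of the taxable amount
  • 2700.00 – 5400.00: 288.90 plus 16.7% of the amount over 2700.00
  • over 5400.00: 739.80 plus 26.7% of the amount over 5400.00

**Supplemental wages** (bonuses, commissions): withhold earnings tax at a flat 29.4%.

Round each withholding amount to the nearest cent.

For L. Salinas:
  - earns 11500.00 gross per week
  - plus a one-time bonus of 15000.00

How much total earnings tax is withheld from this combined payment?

Earnings Tax: taxable = 11500.00
  739.80 + 26.7% × (11500.00 − 5400.00) = 739.80 + 26.7% × 6100.00 = 2368.50
Supplemental (29.4% flat on bonus): 29.4% × 15000.00 = 4410.00
Total earnings tax: 2368.50 + 4410.00 = 6778.50

6778.50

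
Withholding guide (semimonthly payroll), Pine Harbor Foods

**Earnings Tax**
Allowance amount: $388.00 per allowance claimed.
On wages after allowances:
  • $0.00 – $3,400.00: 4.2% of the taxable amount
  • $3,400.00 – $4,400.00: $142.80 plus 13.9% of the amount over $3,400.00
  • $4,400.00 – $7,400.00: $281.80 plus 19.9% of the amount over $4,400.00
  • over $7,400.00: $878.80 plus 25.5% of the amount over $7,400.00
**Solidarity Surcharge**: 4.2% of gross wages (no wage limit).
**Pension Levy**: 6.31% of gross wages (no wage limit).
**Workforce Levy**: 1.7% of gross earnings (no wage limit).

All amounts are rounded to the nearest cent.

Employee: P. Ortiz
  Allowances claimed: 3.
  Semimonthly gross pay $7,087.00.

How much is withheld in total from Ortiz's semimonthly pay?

Earnings Tax: taxable = $7,087.00 − 3×$388.00 = $5,923.00
  $281.80 + 19.9% × ($5,923.00 − $4,400.00) = $281.80 + 19.9% × $1,523.00 = $584.88
Solidarity Surcharge: 4.2% × $7,087.00 = $297.65
Pension Levy: 6.31% × $7,087.00 = $447.19
Workforce Levy: 1.7% × $7,087.00 = $120.48
Total: $584.88 + $297.65 + $447.19 + $120.48 = $1,450.20

$1,450.20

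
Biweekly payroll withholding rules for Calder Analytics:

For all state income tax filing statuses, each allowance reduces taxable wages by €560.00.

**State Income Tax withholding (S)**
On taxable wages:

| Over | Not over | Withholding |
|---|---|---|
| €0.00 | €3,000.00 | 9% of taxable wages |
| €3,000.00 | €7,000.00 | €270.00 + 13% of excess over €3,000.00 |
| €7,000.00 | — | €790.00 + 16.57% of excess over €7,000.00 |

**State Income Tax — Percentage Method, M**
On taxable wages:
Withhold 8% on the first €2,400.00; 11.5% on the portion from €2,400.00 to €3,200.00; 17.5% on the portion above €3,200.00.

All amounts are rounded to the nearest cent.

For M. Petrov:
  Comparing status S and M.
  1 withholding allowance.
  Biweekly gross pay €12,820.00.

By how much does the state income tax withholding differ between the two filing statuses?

€207.92

State Income Tax (S): taxable = €12,820.00 − 1×€560.00 = €12,260.00
  €790.00 + 16.57% × (€12,260.00 − €7,000.00) = €790.00 + 16.57% × €5,260.00 = €1,661.58
State Income Tax (M): taxable = €12,820.00 − 1×€560.00 = €12,260.00
  €284.00 + 17.5% × (€12,260.00 − €3,200.00) = €284.00 + 17.5% × €9,060.00 = €1,869.50
Difference: |€1,661.58 − €1,869.50| = €207.92 (higher under M)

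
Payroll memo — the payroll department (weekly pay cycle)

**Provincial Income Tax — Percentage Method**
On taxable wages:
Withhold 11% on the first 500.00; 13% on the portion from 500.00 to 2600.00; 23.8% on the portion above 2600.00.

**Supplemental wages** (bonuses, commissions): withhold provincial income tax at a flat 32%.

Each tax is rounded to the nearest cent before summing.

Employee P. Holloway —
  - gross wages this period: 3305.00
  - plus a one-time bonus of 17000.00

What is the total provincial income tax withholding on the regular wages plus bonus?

5935.79

Provincial Income Tax: taxable = 3305.00
  328.00 + 23.8% × (3305.00 − 2600.00) = 328.00 + 23.8% × 705.00 = 495.79
Supplemental (32% flat on bonus): 32% × 17000.00 = 5440.00
Total provincial income tax: 495.79 + 5440.00 = 5935.79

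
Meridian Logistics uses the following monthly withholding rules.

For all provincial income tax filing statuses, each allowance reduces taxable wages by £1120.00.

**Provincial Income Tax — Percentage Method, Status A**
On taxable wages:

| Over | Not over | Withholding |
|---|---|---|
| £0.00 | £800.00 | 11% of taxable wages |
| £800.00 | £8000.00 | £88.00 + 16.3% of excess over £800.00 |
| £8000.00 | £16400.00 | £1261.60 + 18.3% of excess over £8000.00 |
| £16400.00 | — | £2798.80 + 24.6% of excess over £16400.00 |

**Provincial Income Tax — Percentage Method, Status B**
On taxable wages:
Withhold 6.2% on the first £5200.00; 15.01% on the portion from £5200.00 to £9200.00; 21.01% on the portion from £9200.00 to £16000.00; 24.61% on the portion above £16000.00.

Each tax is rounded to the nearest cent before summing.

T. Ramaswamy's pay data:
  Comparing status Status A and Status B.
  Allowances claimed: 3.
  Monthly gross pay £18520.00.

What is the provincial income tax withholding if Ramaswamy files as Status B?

Provincial Income Tax (Status B): taxable = £18520.00 − 3×£1120.00 = £15160.00
  £922.80 + 21.01% × (£15160.00 − £9200.00) = £922.80 + 21.01% × £5960.00 = £2175.00

£2175.00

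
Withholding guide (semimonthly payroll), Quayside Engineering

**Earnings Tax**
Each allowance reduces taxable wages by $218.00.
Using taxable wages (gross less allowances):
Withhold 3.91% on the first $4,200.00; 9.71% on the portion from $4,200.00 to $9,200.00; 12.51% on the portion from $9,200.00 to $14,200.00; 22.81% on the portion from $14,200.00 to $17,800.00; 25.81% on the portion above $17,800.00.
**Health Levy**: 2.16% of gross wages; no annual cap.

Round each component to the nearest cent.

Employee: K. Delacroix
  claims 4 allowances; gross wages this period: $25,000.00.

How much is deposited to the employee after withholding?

$20,730.36

Earnings Tax: taxable = $25,000.00 − 4×$218.00 = $24,128.00
  $2,096.38 + 25.81% × ($24,128.00 − $17,800.00) = $2,096.38 + 25.81% × $6,328.00 = $3,729.64
Health Levy: 2.16% × $25,000.00 = $540.00
Total withheld: $3,729.64 + $540.00 = $4,269.64
Net pay: $25,000.00 − $4,269.64 = $20,730.36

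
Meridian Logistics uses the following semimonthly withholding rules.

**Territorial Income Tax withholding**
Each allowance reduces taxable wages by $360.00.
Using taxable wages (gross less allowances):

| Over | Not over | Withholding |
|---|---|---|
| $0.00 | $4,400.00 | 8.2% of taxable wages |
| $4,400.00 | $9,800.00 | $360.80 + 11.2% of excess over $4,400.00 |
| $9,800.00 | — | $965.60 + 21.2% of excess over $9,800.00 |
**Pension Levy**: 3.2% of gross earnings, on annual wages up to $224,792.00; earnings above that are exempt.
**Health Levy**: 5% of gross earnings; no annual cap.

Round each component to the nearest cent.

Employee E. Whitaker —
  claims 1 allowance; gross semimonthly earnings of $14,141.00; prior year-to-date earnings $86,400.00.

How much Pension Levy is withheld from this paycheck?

$452.51

Pension Levy: 3.2% × $14,141.00 = $452.51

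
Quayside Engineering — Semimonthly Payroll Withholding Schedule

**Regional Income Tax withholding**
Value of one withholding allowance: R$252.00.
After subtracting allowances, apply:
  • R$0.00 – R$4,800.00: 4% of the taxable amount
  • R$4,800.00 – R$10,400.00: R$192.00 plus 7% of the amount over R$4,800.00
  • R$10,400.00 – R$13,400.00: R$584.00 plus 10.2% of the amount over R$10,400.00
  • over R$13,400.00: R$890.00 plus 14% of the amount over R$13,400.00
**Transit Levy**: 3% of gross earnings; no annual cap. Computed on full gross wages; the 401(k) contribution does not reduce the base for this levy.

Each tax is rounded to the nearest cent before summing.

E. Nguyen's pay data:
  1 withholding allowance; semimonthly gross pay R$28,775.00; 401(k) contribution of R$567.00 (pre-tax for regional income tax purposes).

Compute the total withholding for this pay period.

Regional Income Tax: taxable = R$28,775.00 − R$567.00 − 1×R$252.00 = R$27,956.00
  R$890.00 + 14% × (R$27,956.00 − R$13,400.00) = R$890.00 + 14% × R$14,556.00 = R$2,927.84
Transit Levy: 3% × R$28,775.00 = R$863.25
Total: R$2,927.84 + R$863.25 = R$3,791.09

R$3,791.09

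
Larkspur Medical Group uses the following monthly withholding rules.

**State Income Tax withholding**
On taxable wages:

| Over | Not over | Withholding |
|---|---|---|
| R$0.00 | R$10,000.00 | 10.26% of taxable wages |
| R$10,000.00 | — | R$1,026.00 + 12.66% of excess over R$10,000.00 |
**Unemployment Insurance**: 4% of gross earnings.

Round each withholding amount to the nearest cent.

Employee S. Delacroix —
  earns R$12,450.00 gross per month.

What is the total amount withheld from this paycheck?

State Income Tax: taxable = R$12,450.00
  R$1,026.00 + 12.66% × (R$12,450.00 − R$10,000.00) = R$1,026.00 + 12.66% × R$2,450.00 = R$1,336.17
Unemployment Insurance: 4% × R$12,450.00 = R$498.00
Total: R$1,336.17 + R$498.00 = R$1,834.17

R$1,834.17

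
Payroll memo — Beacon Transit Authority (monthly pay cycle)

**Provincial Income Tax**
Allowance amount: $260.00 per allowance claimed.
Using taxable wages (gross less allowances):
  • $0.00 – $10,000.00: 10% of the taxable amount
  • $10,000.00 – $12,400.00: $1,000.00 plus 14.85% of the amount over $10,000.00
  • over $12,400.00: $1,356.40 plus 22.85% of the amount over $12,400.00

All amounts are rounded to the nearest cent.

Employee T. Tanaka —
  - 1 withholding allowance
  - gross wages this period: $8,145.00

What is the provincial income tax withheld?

Provincial Income Tax: taxable = $8,145.00 − 1×$260.00 = $7,885.00
  10% × $7,885.00 = $788.50

$788.50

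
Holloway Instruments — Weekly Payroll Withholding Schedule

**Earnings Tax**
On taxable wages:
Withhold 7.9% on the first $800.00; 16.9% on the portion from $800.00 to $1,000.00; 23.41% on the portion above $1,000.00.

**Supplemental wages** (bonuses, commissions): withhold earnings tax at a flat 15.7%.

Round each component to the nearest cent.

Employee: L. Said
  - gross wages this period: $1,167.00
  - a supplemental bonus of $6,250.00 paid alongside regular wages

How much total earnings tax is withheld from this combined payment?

$1,117.34

Earnings Tax: taxable = $1,167.00
  $97.00 + 23.41% × ($1,167.00 − $1,000.00) = $97.00 + 23.41% × $167.00 = $136.09
Supplemental (15.7% flat on bonus): 15.7% × $6,250.00 = $981.25
Total earnings tax: $136.09 + $981.25 = $1,117.34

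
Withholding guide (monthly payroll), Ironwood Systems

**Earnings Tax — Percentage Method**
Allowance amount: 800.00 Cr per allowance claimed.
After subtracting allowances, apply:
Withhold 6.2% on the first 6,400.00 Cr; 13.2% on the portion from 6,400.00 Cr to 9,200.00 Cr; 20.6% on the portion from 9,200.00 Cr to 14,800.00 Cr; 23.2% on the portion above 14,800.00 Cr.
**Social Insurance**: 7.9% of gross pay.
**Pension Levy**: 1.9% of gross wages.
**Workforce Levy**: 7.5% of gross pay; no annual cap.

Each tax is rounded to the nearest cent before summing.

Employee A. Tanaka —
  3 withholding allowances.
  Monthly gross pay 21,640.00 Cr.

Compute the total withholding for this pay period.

Earnings Tax: taxable = 21,640.00 Cr − 3×800.00 Cr = 19,240.00 Cr
  1,920.00 Cr + 23.2% × (19,240.00 Cr − 14,800.00 Cr) = 1,920.00 Cr + 23.2% × 4,440.00 Cr = 2,950.08 Cr
Social Insurance: 7.9% × 21,640.00 Cr = 1,709.56 Cr
Pension Levy: 1.9% × 21,640.00 Cr = 411.16 Cr
Workforce Levy: 7.5% × 21,640.00 Cr = 1,623.00 Cr
Total: 2,950.08 Cr + 1,709.56 Cr + 411.16 Cr + 1,623.00 Cr = 6,693.80 Cr

6,693.80 Cr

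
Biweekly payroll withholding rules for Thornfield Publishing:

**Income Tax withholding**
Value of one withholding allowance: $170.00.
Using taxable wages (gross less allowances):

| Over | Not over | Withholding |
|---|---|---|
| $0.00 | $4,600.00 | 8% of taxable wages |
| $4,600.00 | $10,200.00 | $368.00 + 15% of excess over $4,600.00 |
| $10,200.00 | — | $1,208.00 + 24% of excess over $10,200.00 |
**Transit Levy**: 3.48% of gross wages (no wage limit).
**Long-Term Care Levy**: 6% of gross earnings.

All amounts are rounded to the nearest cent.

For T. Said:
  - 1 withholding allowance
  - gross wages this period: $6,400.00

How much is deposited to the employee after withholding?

$5,180.78

Income Tax: taxable = $6,400.00 − 1×$170.00 = $6,230.00
  $368.00 + 15% × ($6,230.00 − $4,600.00) = $368.00 + 15% × $1,630.00 = $612.50
Transit Levy: 3.48% × $6,400.00 = $222.72
Long-Term Care Levy: 6% × $6,400.00 = $384.00
Total withheld: $612.50 + $222.72 + $384.00 = $1,219.22
Net pay: $6,400.00 − $1,219.22 = $5,180.78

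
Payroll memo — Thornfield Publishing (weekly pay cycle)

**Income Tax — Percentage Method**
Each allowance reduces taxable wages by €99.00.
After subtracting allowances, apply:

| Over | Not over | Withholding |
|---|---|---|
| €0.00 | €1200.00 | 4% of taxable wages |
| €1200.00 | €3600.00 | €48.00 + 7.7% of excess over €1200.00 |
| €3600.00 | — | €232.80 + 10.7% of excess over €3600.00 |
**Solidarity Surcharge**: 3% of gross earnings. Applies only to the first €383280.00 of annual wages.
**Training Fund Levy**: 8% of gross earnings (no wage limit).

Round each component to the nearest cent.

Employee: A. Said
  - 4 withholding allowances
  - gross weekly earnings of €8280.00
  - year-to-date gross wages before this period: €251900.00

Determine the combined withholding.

€1601.99

Income Tax: taxable = €8280.00 − 4×€99.00 = €7884.00
  €232.80 + 10.7% × (€7884.00 − €3600.00) = €232.80 + 10.7% × €4284.00 = €691.19
Solidarity Surcharge: 3% × €8280.00 = €248.40
Training Fund Levy: 8% × €8280.00 = €662.40
Total: €691.19 + €248.40 + €662.40 = €1601.99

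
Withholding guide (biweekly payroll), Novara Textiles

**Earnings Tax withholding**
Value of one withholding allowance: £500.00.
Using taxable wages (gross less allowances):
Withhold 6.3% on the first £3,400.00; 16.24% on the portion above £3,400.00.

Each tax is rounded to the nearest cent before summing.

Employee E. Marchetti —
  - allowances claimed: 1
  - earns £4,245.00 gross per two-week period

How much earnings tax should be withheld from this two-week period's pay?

Earnings Tax: taxable = £4,245.00 − 1×£500.00 = £3,745.00
  £214.20 + 16.24% × (£3,745.00 − £3,400.00) = £214.20 + 16.24% × £345.00 = £270.23

£270.23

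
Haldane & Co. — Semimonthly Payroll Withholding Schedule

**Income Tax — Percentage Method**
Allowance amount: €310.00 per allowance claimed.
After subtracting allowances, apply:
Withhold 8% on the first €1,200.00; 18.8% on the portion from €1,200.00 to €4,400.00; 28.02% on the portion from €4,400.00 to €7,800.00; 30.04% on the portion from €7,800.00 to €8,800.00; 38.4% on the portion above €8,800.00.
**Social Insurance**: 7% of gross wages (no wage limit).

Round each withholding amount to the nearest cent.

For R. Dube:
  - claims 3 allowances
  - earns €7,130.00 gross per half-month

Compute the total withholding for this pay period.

Income Tax: taxable = €7,130.00 − 3×€310.00 = €6,200.00
  €697.60 + 28.02% × (€6,200.00 − €4,400.00) = €697.60 + 28.02% × €1,800.00 = €1,201.96
Social Insurance: 7% × €7,130.00 = €499.10
Total: €1,201.96 + €499.10 = €1,701.06

€1,701.06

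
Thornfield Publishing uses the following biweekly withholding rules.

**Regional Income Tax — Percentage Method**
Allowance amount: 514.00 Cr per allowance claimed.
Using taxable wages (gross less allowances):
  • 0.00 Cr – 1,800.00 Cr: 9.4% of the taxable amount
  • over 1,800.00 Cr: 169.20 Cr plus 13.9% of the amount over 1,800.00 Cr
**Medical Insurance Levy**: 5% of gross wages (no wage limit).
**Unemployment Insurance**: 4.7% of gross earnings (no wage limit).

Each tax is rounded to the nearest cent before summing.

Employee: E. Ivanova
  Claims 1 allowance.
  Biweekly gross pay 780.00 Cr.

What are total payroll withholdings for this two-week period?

Regional Income Tax: taxable = 780.00 Cr − 1×514.00 Cr = 266.00 Cr
  9.4% × 266.00 Cr = 25.00 Cr
Medical Insurance Levy: 5% × 780.00 Cr = 39.00 Cr
Unemployment Insurance: 4.7% × 780.00 Cr = 36.66 Cr
Total: 25.00 Cr + 39.00 Cr + 36.66 Cr = 100.66 Cr

100.66 Cr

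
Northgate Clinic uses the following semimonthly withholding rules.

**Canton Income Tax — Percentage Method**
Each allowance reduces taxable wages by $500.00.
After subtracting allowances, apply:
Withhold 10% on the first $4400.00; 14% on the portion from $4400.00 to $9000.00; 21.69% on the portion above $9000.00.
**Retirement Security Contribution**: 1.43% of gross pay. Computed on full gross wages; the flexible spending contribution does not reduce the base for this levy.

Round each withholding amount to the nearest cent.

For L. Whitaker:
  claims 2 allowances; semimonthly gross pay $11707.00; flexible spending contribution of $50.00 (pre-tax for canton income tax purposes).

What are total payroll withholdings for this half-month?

Canton Income Tax: taxable = $11707.00 − $50.00 − 2×$500.00 = $10657.00
  $1084.00 + 21.69% × ($10657.00 − $9000.00) = $1084.00 + 21.69% × $1657.00 = $1443.40
Retirement Security Contribution: 1.43% × $11707.00 = $167.41
Total: $1443.40 + $167.41 = $1610.81

$1610.81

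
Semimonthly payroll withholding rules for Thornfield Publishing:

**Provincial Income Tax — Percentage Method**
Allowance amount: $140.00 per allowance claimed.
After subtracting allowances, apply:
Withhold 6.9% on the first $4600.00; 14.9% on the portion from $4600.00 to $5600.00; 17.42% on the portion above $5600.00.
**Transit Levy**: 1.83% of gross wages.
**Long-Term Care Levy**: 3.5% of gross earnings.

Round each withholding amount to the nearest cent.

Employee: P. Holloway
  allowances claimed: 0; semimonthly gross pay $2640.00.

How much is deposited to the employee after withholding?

Provincial Income Tax: taxable = $2640.00
  6.9% × $2640.00 = $182.16
Transit Levy: 1.83% × $2640.00 = $48.31
Long-Term Care Levy: 3.5% × $2640.00 = $92.40
Total withheld: $182.16 + $48.31 + $92.40 = $322.87
Net pay: $2640.00 − $322.87 = $2317.13

$2317.13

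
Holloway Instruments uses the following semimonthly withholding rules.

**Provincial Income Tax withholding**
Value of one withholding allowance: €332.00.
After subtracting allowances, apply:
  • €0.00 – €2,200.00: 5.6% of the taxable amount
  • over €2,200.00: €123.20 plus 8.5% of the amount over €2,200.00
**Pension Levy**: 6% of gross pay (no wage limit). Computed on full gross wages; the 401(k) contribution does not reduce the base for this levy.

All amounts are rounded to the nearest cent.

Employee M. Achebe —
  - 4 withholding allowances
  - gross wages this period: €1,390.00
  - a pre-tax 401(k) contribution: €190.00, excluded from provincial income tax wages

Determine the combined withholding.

Provincial Income Tax: taxable = €1,390.00 − €190.00 − 4×€332.00 = €-128.00
  Taxable ≤ 0 → €0.00
Pension Levy: 6% × €1,390.00 = €83.40
Total: €0.00 + €83.40 = €83.40

€83.40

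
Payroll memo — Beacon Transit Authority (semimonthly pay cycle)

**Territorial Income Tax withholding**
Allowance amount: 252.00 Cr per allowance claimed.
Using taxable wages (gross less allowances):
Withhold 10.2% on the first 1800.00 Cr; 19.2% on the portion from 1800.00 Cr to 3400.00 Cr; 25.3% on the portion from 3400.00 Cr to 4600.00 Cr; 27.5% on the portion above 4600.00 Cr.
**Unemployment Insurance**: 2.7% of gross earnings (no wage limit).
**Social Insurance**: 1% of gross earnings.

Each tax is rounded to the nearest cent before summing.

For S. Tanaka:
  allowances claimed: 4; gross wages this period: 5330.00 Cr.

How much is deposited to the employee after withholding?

Territorial Income Tax: taxable = 5330.00 Cr − 4×252.00 Cr = 4322.00 Cr
  490.80 Cr + 25.3% × (4322.00 Cr − 3400.00 Cr) = 490.80 Cr + 25.3% × 922.00 Cr = 724.07 Cr
Unemployment Insurance: 2.7% × 5330.00 Cr = 143.91 Cr
Social Insurance: 1% × 5330.00 Cr = 53.30 Cr
Total withheld: 724.07 Cr + 143.91 Cr + 53.30 Cr = 921.28 Cr
Net pay: 5330.00 Cr − 921.28 Cr = 4408.72 Cr

4408.72 Cr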